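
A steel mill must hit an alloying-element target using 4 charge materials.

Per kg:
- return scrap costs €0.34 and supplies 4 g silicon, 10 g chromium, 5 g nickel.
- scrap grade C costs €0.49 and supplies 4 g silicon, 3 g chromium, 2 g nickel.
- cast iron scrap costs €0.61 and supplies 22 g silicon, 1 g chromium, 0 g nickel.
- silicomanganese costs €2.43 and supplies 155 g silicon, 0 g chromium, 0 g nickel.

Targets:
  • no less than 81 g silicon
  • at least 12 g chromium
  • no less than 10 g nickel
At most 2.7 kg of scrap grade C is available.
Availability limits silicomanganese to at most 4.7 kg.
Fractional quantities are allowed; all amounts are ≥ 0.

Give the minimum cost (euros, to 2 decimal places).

€1.82

Set it up as a linear program. Let x1 = kg of return scrap, x2 = kg of scrap grade C, x3 = kg of cast iron scrap, x4 = kg of silicomanganese.
Minimise 0.34x1 + 0.49x2 + 0.61x3 + 2.43x4 with:
  4x1 + 4x2 + 22x3 + 155x4 ≥ 81   (silicon)
  10x1 + 3x2 + 1x3 ≥ 12   (chromium)
  5x1 + 2x2 ≥ 10   (nickel)
  x2 ≤ 2.7
  x4 ≤ 4.7
  x1, x2, x3, x4 ≥ 0.
The minimum-cost mix takes nothing from scrap grade C, cast iron scrap — only return scrap, silicomanganese. Binding constraints: silicon and nickel.
That vertex is x1 = 2, x4 = 0.471.
Objective = 0.34·2 + 2.43·0.471 = 1.8245.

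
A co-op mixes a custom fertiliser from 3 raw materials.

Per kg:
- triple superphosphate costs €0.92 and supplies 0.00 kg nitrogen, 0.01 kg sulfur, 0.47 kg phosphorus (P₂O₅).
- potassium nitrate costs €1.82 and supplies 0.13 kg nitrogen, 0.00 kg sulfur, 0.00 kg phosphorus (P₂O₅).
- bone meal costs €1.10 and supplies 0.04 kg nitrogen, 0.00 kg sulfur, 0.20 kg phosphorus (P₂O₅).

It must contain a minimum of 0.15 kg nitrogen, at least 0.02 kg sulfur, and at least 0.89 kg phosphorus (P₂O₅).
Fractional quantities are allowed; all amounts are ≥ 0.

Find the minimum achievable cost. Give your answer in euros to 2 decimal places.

Let x1 = kg of triple superphosphate, x2 = kg of potassium nitrate, x3 = kg of bone meal.
Minimize 0.92x1 + 1.82x2 + 1.1x3 with:
  0.13x2 + 0.04x3 ≥ 0.15   (nitrogen)
  0.01x1 ≥ 0.02   (sulfur)
  0.47x1 + 0.2x3 ≥ 0.89   (phosphorus (P₂O₅))
  x1, x2, x3 ≥ 0.
At the optimum only triple superphosphate, potassium nitrate are positive (bone meal = 0). There the nitrogen and sulfur constraints are tight.
Solving gives x1 = 2, x2 = 1.154.
Objective = 0.92·2 + 1.82·1.154 = 3.9403.

€3.94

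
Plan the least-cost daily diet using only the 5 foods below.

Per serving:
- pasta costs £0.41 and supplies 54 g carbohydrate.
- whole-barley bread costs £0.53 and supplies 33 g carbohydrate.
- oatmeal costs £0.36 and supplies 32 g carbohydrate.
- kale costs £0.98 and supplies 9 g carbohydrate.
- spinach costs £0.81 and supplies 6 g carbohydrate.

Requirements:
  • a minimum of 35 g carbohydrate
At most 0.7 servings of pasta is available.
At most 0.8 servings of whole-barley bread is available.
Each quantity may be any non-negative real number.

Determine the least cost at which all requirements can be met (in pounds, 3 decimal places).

£0.266

Set it up as a linear program. Let x1 = servings of pasta, x2 = servings of whole-barley bread, x3 = servings of oatmeal, x4 = servings of kale, x5 = servings of spinach.
Minimize 0.41x1 + 0.53x2 + 0.36x3 + 0.98x4 + 0.81x5 with:
  54x1 + 33x2 + 32x3 + 9x4 + 6x5 ≥ 35   (carbohydrate)
  x1 ≤ 0.7
  x2 ≤ 0.8
  x1, x2, x3, x4, x5 ≥ 0.
The cheapest feasible vertex uses only pasta; whole-barley bread, oatmeal, kale, spinach are not used. There the carbohydrate constraint is tight.
Optimal quantities: pasta = 0.6481 servings.
Objective = 0.41·0.6481 = 0.26572.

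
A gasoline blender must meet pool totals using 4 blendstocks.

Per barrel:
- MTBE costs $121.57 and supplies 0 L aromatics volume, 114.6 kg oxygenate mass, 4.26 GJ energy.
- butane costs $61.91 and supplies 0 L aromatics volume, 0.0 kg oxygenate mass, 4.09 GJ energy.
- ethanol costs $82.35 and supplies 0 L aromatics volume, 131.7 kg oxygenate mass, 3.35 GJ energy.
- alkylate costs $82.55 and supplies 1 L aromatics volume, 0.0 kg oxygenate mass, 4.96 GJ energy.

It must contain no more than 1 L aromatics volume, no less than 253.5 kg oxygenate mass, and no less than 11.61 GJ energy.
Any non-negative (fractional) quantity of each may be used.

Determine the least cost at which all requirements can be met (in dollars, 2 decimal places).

This is a linear program. Let x1 = barrels of MTBE, x2 = barrels of butane, x3 = barrels of ethanol, x4 = barrels of alkylate.
Minimize 121.57x1 + 61.91x2 + 82.35x3 + 82.55x4 subject to:
  1x4 ≤ 1   (aromatics volume)
  114.6x1 + 131.7x3 ≥ 253.5   (oxygenate mass)
  4.26x1 + 4.09x2 + 3.35x3 + 4.96x4 ≥ 11.61   (energy)
  x1, x2, x3, x4 ≥ 0.
At the optimum only butane, ethanol are positive (MTBE, alkylate = 0). Binding constraints: oxygenate mass and energy.
Solving gives x2 = 1.2621, x3 = 1.9248.
Objective = 61.91·1.2621 + 82.35·1.9248 = 236.6439.

$236.64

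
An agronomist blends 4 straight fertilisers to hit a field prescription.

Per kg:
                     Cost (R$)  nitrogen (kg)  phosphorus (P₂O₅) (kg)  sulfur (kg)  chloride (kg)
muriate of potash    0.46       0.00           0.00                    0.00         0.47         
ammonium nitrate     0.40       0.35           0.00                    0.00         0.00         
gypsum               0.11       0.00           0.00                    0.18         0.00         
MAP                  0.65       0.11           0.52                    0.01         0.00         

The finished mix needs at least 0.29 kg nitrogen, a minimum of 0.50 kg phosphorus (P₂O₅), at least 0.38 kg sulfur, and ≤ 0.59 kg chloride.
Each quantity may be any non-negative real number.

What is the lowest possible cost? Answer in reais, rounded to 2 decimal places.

R$1.06

Set it up as a linear program. Let x1 = kg of muriate of potash, x2 = kg of ammonium nitrate, x3 = kg of gypsum, x4 = kg of MAP.
min 0.46x1 + 0.4x2 + 0.11x3 + 0.65x4 subject to:
  0.35x2 + 0.11x4 ≥ 0.29   (nitrogen)
  0.52x4 ≥ 0.5   (phosphorus (P₂O₅))
  0.18x3 + 0.01x4 ≥ 0.38   (sulfur)
  0.47x1 ≤ 0.59   (chloride)
  x1, x2, x3, x4 ≥ 0.
At the optimum only ammonium nitrate, gypsum, MAP are positive (muriate of potash = 0). Binding constraints: nitrogen, phosphorus (P₂O₅), sulfur.
That vertex is x2 = 0.5264, x3 = 2.058, x4 = 0.9615.
Hence cost = 0.4·0.5264 + 0.11·2.058 + 0.65·0.9615 = R$1.0619.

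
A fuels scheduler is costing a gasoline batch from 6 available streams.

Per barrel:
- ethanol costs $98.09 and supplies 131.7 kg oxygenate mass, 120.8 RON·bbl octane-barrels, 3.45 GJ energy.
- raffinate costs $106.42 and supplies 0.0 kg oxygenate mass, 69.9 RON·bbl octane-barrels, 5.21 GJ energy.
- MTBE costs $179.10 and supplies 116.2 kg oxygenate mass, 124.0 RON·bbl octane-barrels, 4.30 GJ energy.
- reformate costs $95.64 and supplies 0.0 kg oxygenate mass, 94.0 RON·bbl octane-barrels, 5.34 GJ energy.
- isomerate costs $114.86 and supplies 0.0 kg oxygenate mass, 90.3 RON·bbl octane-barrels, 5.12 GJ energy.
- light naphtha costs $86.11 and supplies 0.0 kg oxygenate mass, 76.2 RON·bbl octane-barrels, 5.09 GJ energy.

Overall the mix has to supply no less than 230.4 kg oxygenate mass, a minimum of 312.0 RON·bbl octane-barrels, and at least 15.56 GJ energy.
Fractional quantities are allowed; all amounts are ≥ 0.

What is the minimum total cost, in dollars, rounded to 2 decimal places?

$332.73

Let x1 = barrels of ethanol, x2 = barrels of raffinate, x3 = barrels of MTBE, x4 = barrels of reformate, x5 = barrels of isomerate, x6 = barrels of light naphtha.
Minimise 98.09x1 + 106.42x2 + 179.1x3 + 95.64x4 + 114.86x5 + 86.11x6 subject to:
  131.7x1 + 116.2x3 ≥ 230.4   (oxygenate mass)
  120.8x1 + 69.9x2 + 124x3 + 94x4 + 90.3x5 + 76.2x6 ≥ 312   (octane-barrels)
  3.45x1 + 5.21x2 + 4.3x3 + 5.34x4 + 5.12x5 + 5.09x6 ≥ 15.56   (energy)
  x1, x2, x3, x4, x5, x6 ≥ 0.
At the optimum only ethanol, light naphtha are positive (raffinate, MTBE, reformate, isomerate = 0). Binding constraints: oxygenate mass and energy.
Solving gives x1 = 1.7494, x6 = 1.8712.
Cost = 98.09·1.7494 + 86.11·1.8712 = 332.7277.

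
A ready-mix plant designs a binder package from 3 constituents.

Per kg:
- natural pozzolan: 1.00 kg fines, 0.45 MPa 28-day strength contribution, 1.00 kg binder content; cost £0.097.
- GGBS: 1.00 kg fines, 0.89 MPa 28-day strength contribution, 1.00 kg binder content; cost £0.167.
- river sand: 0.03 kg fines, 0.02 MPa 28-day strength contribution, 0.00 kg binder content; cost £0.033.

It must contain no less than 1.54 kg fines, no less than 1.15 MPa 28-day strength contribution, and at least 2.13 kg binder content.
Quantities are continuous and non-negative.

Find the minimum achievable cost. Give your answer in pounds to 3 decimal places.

£0.237

Treat it as an LP. Let x1 = kg of natural pozzolan, x2 = kg of GGBS, x3 = kg of river sand.
Minimise 0.097x1 + 0.167x2 + 0.033x3 s.t.:
  1x1 + 1x2 + 0.03x3 ≥ 1.54   (fines)
  0.45x1 + 0.89x2 + 0.02x3 ≥ 1.15   (28-day strength contribution)
  1x1 + 1x2 ≥ 2.13   (binder content)
  x1, x2, x3 ≥ 0.
The optimal basis is {natural pozzolan, GGBS}; river sand drops out. The 28-day strength contribution and binder content requirements are met with equality.
So natural pozzolan = 1.695 kg, GGBS = 0.4352 kg.
Total cost: 0.097·1.695 + 0.167·0.4352 = 0.23709.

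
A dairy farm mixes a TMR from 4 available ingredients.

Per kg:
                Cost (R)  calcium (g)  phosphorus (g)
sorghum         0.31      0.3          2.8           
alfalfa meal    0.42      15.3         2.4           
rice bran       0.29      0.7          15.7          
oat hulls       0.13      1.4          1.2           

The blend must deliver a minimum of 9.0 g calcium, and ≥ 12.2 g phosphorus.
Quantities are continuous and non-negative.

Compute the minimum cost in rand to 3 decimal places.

R0.434

Let x1 = kg of sorghum, x2 = kg of alfalfa meal, x3 = kg of rice bran, x4 = kg of oat hulls.
Minimize 0.31x1 + 0.42x2 + 0.29x3 + 0.13x4 subject to:
  0.3x1 + 15.3x2 + 0.7x3 + 1.4x4 ≥ 9   (calcium)
  2.8x1 + 2.4x2 + 15.7x3 + 1.2x4 ≥ 12.2   (phosphorus)
  x1, x2, x3, x4 ≥ 0.
The optimal basis is {alfalfa meal, rice bran}; sorghum, oat hulls drop out. Binding constraints: calcium and phosphorus.
Optimal quantities: alfalfa meal = 0.5566 kg, rice bran = 0.692 kg.
Objective = 0.42·0.5566 + 0.29·0.692 = 0.43445.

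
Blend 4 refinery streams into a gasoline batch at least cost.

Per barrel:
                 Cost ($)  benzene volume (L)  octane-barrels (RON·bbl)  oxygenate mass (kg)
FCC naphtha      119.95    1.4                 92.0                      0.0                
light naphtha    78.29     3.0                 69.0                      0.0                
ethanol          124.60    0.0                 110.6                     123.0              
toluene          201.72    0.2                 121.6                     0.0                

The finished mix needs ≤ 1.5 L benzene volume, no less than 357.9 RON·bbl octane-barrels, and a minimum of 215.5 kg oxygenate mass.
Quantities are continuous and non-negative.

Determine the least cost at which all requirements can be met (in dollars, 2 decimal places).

Let x1 = barrels of FCC naphtha, x2 = barrels of light naphtha, x3 = barrels of ethanol, x4 = barrels of toluene.
min 119.95x1 + 78.29x2 + 124.6x3 + 201.72x4 with:
  1.4x1 + 3x2 + 0.2x4 ≤ 1.5   (benzene volume)
  92x1 + 69x2 + 110.6x3 + 121.6x4 ≥ 357.9   (octane-barrels)
  123x3 ≥ 215.5   (oxygenate mass)
  x1, x2, x3, x4 ≥ 0.
The optimal basis is {ethanol}; FCC naphtha, light naphtha, toluene drop out. There the octane-barrels constraint is tight.
Optimal quantities: ethanol = 3.23599 barrels.
Cost = 124.6·3.23599 = 403.2044.

$403.20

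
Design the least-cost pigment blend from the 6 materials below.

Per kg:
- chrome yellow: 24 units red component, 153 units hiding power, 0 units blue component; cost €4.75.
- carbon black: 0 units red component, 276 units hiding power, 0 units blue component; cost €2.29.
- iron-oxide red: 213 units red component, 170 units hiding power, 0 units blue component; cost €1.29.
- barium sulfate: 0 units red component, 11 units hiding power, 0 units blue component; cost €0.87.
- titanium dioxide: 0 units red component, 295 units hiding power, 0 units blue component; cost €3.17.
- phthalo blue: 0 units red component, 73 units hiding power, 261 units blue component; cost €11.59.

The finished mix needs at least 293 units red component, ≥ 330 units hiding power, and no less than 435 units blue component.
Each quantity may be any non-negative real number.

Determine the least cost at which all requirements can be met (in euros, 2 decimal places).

€21.09

This is a linear program. Let x1 = kg of chrome yellow, x2 = kg of carbon black, x3 = kg of iron-oxide red, x4 = kg of barium sulfate, x5 = kg of titanium dioxide, x6 = kg of phthalo blue.
Minimise 4.75x1 + 2.29x2 + 1.29x3 + 0.87x4 + 3.17x5 + 11.59x6 s.t.:
  24x1 + 213x3 ≥ 293   (red component)
  153x1 + 276x2 + 170x3 + 11x4 + 295x5 + 73x6 ≥ 330   (hiding power)
  261x6 ≥ 435   (blue component)
  x1, x2, x3, x4, x5, x6 ≥ 0.
At the optimum only iron-oxide red, phthalo blue are positive (chrome yellow, carbon black, barium sulfate, titanium dioxide = 0). Binding constraints: red component and blue component.
Optimal quantities: iron-oxide red = 1.3756 kg, phthalo blue = 1.6667 kg.
Objective = 1.29·1.3756 + 11.59·1.6667 = 21.0916.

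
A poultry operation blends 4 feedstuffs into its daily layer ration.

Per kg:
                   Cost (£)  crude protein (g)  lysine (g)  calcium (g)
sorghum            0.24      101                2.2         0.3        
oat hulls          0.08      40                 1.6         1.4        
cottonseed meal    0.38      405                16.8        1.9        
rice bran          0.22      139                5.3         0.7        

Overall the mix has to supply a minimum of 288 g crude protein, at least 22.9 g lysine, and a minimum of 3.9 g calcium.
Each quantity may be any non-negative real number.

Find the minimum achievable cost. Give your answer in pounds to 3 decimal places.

Let x1 = kg of sorghum, x2 = kg of oat hulls, x3 = kg of cottonseed meal, x4 = kg of rice bran.
Minimize 0.24x1 + 0.08x2 + 0.38x3 + 0.22x4 subject to:
  101x1 + 40x2 + 405x3 + 139x4 ≥ 288   (crude protein)
  2.2x1 + 1.6x2 + 16.8x3 + 5.3x4 ≥ 22.9   (lysine)
  0.3x1 + 1.4x2 + 1.9x3 + 0.7x4 ≥ 3.9   (calcium)
  x1, x2, x3, x4 ≥ 0.
The optimal basis is {oat hulls, cottonseed meal}; sorghum, rice bran drop out. The lysine and calcium requirements are met with equality.
Solving gives x2 = 1.075, x3 = 1.261.
Total cost: 0.08·1.075 + 0.38·1.261 = 0.56518.

£0.565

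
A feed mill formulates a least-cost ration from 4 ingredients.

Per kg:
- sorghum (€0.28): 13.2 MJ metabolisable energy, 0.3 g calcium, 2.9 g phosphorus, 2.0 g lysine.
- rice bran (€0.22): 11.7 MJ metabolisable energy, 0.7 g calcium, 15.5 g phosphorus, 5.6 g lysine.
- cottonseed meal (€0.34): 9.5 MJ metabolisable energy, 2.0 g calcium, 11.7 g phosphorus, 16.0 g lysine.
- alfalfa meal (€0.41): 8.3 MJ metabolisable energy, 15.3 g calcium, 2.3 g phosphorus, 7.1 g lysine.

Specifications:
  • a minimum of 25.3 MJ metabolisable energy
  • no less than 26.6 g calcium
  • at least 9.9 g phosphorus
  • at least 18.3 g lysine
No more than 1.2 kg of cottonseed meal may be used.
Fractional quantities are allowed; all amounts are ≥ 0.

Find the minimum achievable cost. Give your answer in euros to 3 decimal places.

€0.917

Let x1 = kg of sorghum, x2 = kg of rice bran, x3 = kg of cottonseed meal, x4 = kg of alfalfa meal.
Minimise 0.28x1 + 0.22x2 + 0.34x3 + 0.41x4 subject to:
  13.2x1 + 11.7x2 + 9.5x3 + 8.3x4 ≥ 25.3   (metabolisable energy)
  0.3x1 + 0.7x2 + 2x3 + 15.3x4 ≥ 26.6   (calcium)
  2.9x1 + 15.5x2 + 11.7x3 + 2.3x4 ≥ 9.9   (phosphorus)
  2x1 + 5.6x2 + 16x3 + 7.1x4 ≥ 18.3   (lysine)
  x3 ≤ 1.2
  x1, x2, x3, x4 ≥ 0.
At the optimum only rice bran, cottonseed meal, alfalfa meal are positive (sorghum = 0). There the metabolisable energy, calcium, lysine constraints are tight.
Solving gives x2 = 0.9008, x3 = 0.0799, x4 = 1.687.
Objective = 0.22·0.9008 + 0.34·0.0799 + 0.41·1.687 = 0.91701.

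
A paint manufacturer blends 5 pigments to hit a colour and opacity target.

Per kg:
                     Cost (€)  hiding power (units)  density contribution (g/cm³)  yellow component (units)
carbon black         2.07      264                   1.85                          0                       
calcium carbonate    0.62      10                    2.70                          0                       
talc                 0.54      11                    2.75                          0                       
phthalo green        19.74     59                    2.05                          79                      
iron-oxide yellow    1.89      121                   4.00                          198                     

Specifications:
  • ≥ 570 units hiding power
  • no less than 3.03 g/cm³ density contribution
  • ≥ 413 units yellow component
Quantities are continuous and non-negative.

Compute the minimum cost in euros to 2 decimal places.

€6.43

Let x1 = kg of carbon black, x2 = kg of calcium carbonate, x3 = kg of talc, x4 = kg of phthalo green, x5 = kg of iron-oxide yellow.
Minimise 2.07x1 + 0.62x2 + 0.54x3 + 19.74x4 + 1.89x5 subject to:
  264x1 + 10x2 + 11x3 + 59x4 + 121x5 ≥ 570   (hiding power)
  1.85x1 + 2.7x2 + 2.75x3 + 2.05x4 + 4x5 ≥ 3.03   (density contribution)
  79x4 + 198x5 ≥ 413   (yellow component)
  x1, x2, x3, x4, x5 ≥ 0.
The optimal basis is {carbon black, iron-oxide yellow}; calcium carbonate, talc, phthalo green drop out. The hiding power and yellow component requirements are met with equality.
Solving gives x1 = 1.203, x5 = 2.086.
Objective = 2.07·1.203 + 1.89·2.086 = 6.4328.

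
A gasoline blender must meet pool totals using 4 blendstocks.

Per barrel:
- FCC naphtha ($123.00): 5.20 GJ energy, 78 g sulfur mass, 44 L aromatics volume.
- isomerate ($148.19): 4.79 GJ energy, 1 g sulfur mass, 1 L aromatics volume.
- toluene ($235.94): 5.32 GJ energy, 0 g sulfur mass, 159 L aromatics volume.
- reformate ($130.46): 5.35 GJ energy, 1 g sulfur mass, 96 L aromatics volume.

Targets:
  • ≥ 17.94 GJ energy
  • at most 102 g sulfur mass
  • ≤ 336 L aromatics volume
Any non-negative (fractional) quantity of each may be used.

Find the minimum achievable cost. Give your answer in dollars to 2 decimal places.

$432.60

Treat it as an LP. Let x1 = barrels of FCC naphtha, x2 = barrels of isomerate, x3 = barrels of toluene, x4 = barrels of reformate.
Minimize 123x1 + 148.19x2 + 235.94x3 + 130.46x4 subject to:
  5.2x1 + 4.79x2 + 5.32x3 + 5.35x4 ≥ 17.94   (energy)
  78x1 + 1x2 + 1x4 ≤ 102   (sulfur mass)
  44x1 + 1x2 + 159x3 + 96x4 ≤ 336   (aromatics volume)
  x1, x2, x3, x4 ≥ 0.
The optimal basis is {FCC naphtha, reformate}; isomerate, toluene drop out. There the energy and sulfur mass constraints are tight.
Optimal quantities: FCC naphtha = 1.2807 barrels, reformate = 2.1085 barrels.
Cost = 123·1.2807 + 130.46·2.1085 = 432.6010.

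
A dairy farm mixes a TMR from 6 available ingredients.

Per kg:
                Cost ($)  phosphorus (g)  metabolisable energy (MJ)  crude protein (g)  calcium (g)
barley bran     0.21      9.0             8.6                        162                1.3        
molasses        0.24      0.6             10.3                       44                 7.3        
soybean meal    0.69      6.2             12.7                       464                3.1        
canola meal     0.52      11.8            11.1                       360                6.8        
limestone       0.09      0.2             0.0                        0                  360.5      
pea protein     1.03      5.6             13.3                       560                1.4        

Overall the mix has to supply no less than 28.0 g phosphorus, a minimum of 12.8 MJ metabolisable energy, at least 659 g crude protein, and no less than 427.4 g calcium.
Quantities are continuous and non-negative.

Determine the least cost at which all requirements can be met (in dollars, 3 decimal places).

$0.960

Let x1 = kg of barley bran, x2 = kg of molasses, x3 = kg of soybean meal, x4 = kg of canola meal, x5 = kg of limestone, x6 = kg of pea protein.
Minimize 0.21x1 + 0.24x2 + 0.69x3 + 0.52x4 + 0.09x5 + 1.03x6 subject to:
  9x1 + 0.6x2 + 6.2x3 + 11.8x4 + 0.2x5 + 5.6x6 ≥ 28   (phosphorus)
  8.6x1 + 10.3x2 + 12.7x3 + 11.1x4 + 13.3x6 ≥ 12.8   (metabolisable energy)
  162x1 + 44x2 + 464x3 + 360x4 + 560x6 ≥ 659   (crude protein)
  1.3x1 + 7.3x2 + 3.1x3 + 6.8x4 + 360.5x5 + 1.4x6 ≥ 427.4   (calcium)
  x1, x2, x3, x4, x5, x6 ≥ 0.
At the optimum only barley bran, limestone are positive (molasses, soybean meal, canola meal, pea protein = 0). Binding constraints: crude protein and calcium.
That vertex is x1 = 4.068, x5 = 1.171.
Hence cost = 0.21·4.068 + 0.09·1.171 = $0.95967.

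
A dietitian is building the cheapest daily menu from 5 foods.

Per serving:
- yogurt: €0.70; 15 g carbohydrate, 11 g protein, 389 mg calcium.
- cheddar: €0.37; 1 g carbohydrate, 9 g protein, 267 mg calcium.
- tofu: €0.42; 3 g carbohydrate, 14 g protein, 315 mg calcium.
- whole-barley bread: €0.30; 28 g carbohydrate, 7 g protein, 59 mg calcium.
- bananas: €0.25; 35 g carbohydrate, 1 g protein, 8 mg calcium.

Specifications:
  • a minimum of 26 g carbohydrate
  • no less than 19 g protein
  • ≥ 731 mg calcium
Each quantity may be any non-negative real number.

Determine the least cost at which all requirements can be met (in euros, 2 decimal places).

€1.11

Let x1 = servings of yogurt, x2 = servings of cheddar, x3 = servings of tofu, x4 = servings of whole-barley bread, x5 = servings of bananas.
Minimize 0.7x1 + 0.37x2 + 0.42x3 + 0.3x4 + 0.25x5 s.t.:
  15x1 + 1x2 + 3x3 + 28x4 + 35x5 ≥ 26   (carbohydrate)
  11x1 + 9x2 + 14x3 + 7x4 + 1x5 ≥ 19   (protein)
  389x1 + 267x2 + 315x3 + 59x4 + 8x5 ≥ 731   (calcium)
  x1, x2, x3, x4, x5 ≥ 0.
The optimal basis is {tofu, bananas}; yogurt, cheddar, whole-barley bread drop out. Binding constraints: carbohydrate and calcium.
Solving gives x3 = 2.307, x5 = 0.5451.
Cost = 0.42·2.307 + 0.25·0.5451 = 1.1052.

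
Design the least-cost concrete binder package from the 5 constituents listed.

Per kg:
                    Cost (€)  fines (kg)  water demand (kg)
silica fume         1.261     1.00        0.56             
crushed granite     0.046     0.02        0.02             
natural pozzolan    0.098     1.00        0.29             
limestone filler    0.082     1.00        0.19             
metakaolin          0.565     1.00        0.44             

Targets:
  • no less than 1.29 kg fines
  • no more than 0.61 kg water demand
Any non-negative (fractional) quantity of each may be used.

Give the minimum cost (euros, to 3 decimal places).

€0.106

Let x1 = kg of silica fume, x2 = kg of crushed granite, x3 = kg of natural pozzolan, x4 = kg of limestone filler, x5 = kg of metakaolin.
Minimise 1.261x1 + 0.046x2 + 0.098x3 + 0.082x4 + 0.565x5 subject to:
  1x1 + 0.02x2 + 1x3 + 1x4 + 1x5 ≥ 1.29   (fines)
  0.56x1 + 0.02x2 + 0.29x3 + 0.19x4 + 0.44x5 ≤ 0.61   (water demand)
  x1, x2, x3, x4, x5 ≥ 0.
At the optimum only limestone filler is positive (silica fume, crushed granite, natural pozzolan, metakaolin = 0). Binding constraint: fines.
Optimal quantities: limestone filler = 1.29 kg.
Hence cost = 0.082·1.29 = €0.10578.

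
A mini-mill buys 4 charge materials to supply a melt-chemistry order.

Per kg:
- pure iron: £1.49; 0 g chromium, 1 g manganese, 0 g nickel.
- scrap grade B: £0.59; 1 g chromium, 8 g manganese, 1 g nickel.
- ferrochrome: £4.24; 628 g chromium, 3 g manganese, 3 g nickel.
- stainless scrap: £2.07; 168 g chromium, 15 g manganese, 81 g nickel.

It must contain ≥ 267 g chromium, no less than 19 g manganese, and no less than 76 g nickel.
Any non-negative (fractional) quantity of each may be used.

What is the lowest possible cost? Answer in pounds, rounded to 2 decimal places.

This is a linear program. Let x1 = kg of pure iron, x2 = kg of scrap grade B, x3 = kg of ferrochrome, x4 = kg of stainless scrap.
Minimise 1.49x1 + 0.59x2 + 4.24x3 + 2.07x4 with:
  1x2 + 628x3 + 168x4 ≥ 267   (chromium)
  1x1 + 8x2 + 3x3 + 15x4 ≥ 19   (manganese)
  1x2 + 3x3 + 81x4 ≥ 76   (nickel)
  x1, x2, x3, x4 ≥ 0.
At the optimum only ferrochrome, stainless scrap are positive (pure iron, scrap grade B = 0). Binding constraints: chromium and manganese.
That vertex is x3 = 0.09118, x4 = 1.248.
Objective = 4.24·0.09118 + 2.07·1.248 = 2.9700.

£2.97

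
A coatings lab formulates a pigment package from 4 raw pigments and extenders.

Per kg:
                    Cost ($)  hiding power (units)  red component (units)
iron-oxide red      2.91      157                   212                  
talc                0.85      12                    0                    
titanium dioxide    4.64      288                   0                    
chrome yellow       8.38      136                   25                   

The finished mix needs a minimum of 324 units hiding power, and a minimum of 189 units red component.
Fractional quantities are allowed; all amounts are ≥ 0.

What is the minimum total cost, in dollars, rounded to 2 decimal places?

$5.56

Set it up as a linear program. Let x1 = kg of iron-oxide red, x2 = kg of talc, x3 = kg of titanium dioxide, x4 = kg of chrome yellow.
min 2.91x1 + 0.85x2 + 4.64x3 + 8.38x4 s.t.:
  157x1 + 12x2 + 288x3 + 136x4 ≥ 324   (hiding power)
  212x1 + 25x4 ≥ 189   (red component)
  x1, x2, x3, x4 ≥ 0.
The minimum-cost mix takes nothing from talc, chrome yellow — only iron-oxide red, titanium dioxide. Binding constraints: hiding power and red component.
That vertex is x1 = 0.8915, x3 = 0.639.
Cost = 2.91·0.8915 + 4.64·0.639 = 5.5592.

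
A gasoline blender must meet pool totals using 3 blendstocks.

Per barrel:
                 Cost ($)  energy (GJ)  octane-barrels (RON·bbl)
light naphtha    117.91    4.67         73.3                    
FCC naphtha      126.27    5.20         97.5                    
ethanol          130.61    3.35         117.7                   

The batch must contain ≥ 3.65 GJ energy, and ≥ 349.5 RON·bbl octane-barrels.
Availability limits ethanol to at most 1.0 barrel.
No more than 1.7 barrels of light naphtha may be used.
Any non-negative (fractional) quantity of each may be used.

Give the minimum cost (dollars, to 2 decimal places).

$430.81

Let x1 = barrels of light naphtha, x2 = barrels of FCC naphtha, x3 = barrels of ethanol.
Minimize 117.91x1 + 126.27x2 + 130.61x3 s.t.:
  4.67x1 + 5.2x2 + 3.35x3 ≥ 3.65   (energy)
  73.3x1 + 97.5x2 + 117.7x3 ≥ 349.5   (octane-barrels)
  x3 ≤ 1
  x1 ≤ 1.7
  x1, x2, x3 ≥ 0.
At the optimum only FCC naphtha, ethanol are positive (light naphtha = 0). Binding constraints: octane-barrels and the ethanol cap.
Solving gives x2 = 2.37744, x3 = 1.
Hence cost = 126.27·2.37744 + 130.61·1 = $430.8093.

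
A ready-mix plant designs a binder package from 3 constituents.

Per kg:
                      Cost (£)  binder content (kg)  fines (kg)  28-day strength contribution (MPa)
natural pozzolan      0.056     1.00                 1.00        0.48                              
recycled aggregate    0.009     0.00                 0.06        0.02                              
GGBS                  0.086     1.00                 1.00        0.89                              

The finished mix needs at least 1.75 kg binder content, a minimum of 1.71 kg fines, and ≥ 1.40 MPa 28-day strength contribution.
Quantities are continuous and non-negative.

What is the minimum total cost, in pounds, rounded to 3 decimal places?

Let x1 = kg of natural pozzolan, x2 = kg of recycled aggregate, x3 = kg of GGBS.
Minimize 0.056x1 + 0.009x2 + 0.086x3 s.t.:
  1x1 + 1x3 ≥ 1.75   (binder content)
  1x1 + 0.06x2 + 1x3 ≥ 1.71   (fines)
  0.48x1 + 0.02x2 + 0.89x3 ≥ 1.4   (28-day strength contribution)
  x1, x2, x3 ≥ 0.
At the optimum only natural pozzolan, GGBS are positive (recycled aggregate = 0). There the binder content and 28-day strength contribution constraints are tight.
So natural pozzolan = 0.3841 kg, GGBS = 1.366 kg.
Total cost: 0.056·0.3841 + 0.086·1.366 = 0.13899.

£0.139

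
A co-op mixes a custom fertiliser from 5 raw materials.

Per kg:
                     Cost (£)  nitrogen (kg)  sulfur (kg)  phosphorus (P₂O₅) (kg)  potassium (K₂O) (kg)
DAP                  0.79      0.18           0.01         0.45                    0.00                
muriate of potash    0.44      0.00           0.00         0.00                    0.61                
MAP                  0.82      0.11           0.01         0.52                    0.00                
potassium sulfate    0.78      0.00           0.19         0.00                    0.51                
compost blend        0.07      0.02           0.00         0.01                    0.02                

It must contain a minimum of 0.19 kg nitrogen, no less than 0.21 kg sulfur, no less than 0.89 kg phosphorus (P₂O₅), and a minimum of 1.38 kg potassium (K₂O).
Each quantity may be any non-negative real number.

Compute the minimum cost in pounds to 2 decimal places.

£2.82

Set it up as a linear program. Let x1 = kg of DAP, x2 = kg of muriate of potash, x3 = kg of MAP, x4 = kg of potassium sulfate, x5 = kg of compost blend.
min 0.79x1 + 0.44x2 + 0.82x3 + 0.78x4 + 0.07x5 s.t.:
  0.18x1 + 0.11x3 + 0.02x5 ≥ 0.19   (nitrogen)
  0.01x1 + 0.01x3 + 0.19x4 ≥ 0.21   (sulfur)
  0.45x1 + 0.52x3 + 0.01x5 ≥ 0.89   (phosphorus (P₂O₅))
  0.61x2 + 0.51x4 + 0.02x5 ≥ 1.38   (potassium (K₂O))
  x1, x2, x3, x4, x5 ≥ 0.
The optimal basis is {DAP, muriate of potash, MAP, potassium sulfate}; compost blend drops out. The nitrogen, sulfur, phosphorus (P₂O₅), potassium (K₂O) requirements are met with equality.
Optimal quantities: DAP = 0.02041 kg, muriate of potash = 1.414 kg, MAP = 1.694 kg, potassium sulfate = 1.015 kg.
Total cost: 0.79·0.02041 + 0.44·1.414 + 0.82·1.694 + 0.78·1.015 = 2.8191.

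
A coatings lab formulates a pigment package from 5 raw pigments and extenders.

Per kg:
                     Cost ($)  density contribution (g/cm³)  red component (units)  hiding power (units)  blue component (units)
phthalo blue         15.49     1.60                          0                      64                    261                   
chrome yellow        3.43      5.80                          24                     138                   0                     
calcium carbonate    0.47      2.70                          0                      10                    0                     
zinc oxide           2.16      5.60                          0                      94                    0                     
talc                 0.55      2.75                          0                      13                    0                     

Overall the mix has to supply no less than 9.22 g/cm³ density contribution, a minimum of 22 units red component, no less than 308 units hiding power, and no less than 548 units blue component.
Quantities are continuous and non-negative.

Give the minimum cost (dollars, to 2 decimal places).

Let x1 = kg of phthalo blue, x2 = kg of chrome yellow, x3 = kg of calcium carbonate, x4 = kg of zinc oxide, x5 = kg of talc.
min 15.49x1 + 3.43x2 + 0.47x3 + 2.16x4 + 0.55x5 with:
  1.6x1 + 5.8x2 + 2.7x3 + 5.6x4 + 2.75x5 ≥ 9.22   (density contribution)
  24x2 ≥ 22   (red component)
  64x1 + 138x2 + 10x3 + 94x4 + 13x5 ≥ 308   (hiding power)
  261x1 ≥ 548   (blue component)
  x1, x2, x3, x4, x5 ≥ 0.
The minimum-cost mix takes nothing from calcium carbonate, talc — only phthalo blue, chrome yellow, zinc oxide. There the red component, hiding power, blue component constraints are tight.
That vertex is x1 = 2.0996, x2 = 0.91667, x4 = 0.50132.
Cost = 15.49·2.0996 + 3.43·0.91667 + 2.16·0.50132 = 36.7498.

$36.75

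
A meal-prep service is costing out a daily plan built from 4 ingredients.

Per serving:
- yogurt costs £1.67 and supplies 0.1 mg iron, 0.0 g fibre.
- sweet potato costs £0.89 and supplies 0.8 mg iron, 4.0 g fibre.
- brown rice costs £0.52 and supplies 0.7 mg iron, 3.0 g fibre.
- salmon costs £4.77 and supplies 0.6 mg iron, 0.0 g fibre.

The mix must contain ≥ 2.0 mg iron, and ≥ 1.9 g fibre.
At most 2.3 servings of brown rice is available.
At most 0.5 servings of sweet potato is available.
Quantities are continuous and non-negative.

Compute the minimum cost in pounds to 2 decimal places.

Set it up as a linear program. Let x1 = servings of yogurt, x2 = servings of sweet potato, x3 = servings of brown rice, x4 = servings of salmon.
min 1.67x1 + 0.89x2 + 0.52x3 + 4.77x4 s.t.:
  0.1x1 + 0.8x2 + 0.7x3 + 0.6x4 ≥ 2   (iron)
  4x2 + 3x3 ≥ 1.9   (fibre)
  x3 ≤ 2.3
  x2 ≤ 0.5
  x1, x2, x3, x4 ≥ 0.
At the optimum only sweet potato, brown rice are positive (yogurt, salmon = 0). There the iron and the brown rice cap constraints are tight.
Solving gives x2 = 0.4875, x3 = 2.3.
Cost = 0.89·0.4875 + 0.52·2.3 = 1.6299.

£1.63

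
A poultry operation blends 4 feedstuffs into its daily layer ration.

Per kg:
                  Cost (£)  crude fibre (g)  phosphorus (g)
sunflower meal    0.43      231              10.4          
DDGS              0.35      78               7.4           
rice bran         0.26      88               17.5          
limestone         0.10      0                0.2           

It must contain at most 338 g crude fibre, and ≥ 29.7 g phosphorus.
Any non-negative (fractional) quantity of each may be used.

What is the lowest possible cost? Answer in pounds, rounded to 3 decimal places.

Set it up as a linear program. Let x1 = kg of sunflower meal, x2 = kg of DDGS, x3 = kg of rice bran, x4 = kg of limestone.
Minimize 0.43x1 + 0.35x2 + 0.26x3 + 0.1x4 with:
  231x1 + 78x2 + 88x3 ≤ 338   (crude fibre)
  10.4x1 + 7.4x2 + 17.5x3 + 0.2x4 ≥ 29.7   (phosphorus)
  x1, x2, x3, x4 ≥ 0.
At the optimum only rice bran is positive (sunflower meal, DDGS, limestone = 0). There the phosphorus constraint is tight.
So rice bran = 1.697 kg.
Objective = 0.26·1.697 = 0.44122.

£0.441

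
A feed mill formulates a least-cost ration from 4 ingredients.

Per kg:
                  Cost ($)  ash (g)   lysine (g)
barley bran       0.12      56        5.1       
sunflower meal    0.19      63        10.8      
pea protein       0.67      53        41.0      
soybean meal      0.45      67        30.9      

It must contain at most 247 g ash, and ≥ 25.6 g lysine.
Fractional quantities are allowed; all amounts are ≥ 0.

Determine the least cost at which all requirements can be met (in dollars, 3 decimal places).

$0.373

Treat it as an LP. Let x1 = kg of barley bran, x2 = kg of sunflower meal, x3 = kg of pea protein, x4 = kg of soybean meal.
min 0.12x1 + 0.19x2 + 0.67x3 + 0.45x4 s.t.:
  56x1 + 63x2 + 53x3 + 67x4 ≤ 247   (ash)
  5.1x1 + 10.8x2 + 41x3 + 30.9x4 ≥ 25.6   (lysine)
  x1, x2, x3, x4 ≥ 0.
The optimal basis is {soybean meal}; barley bran, sunflower meal, pea protein drop out. There the lysine constraint is tight.
Optimal quantities: soybean meal = 0.8285 kg.
Total cost: 0.45·0.8285 = 0.37283.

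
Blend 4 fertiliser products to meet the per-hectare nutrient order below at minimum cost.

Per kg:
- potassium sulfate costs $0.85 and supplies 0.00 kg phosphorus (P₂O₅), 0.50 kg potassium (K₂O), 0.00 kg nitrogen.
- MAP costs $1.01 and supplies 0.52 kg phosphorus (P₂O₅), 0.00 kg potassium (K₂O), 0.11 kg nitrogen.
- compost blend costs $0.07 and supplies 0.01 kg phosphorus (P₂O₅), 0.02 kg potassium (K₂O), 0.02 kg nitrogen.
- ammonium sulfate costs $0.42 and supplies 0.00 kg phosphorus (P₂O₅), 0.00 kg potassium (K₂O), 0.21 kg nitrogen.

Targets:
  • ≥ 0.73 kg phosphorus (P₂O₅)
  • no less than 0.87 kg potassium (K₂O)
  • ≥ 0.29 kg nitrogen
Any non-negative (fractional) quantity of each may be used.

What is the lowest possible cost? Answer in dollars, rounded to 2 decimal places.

Set it up as a linear program. Let x1 = kg of potassium sulfate, x2 = kg of MAP, x3 = kg of compost blend, x4 = kg of ammonium sulfate.
min 0.85x1 + 1.01x2 + 0.07x3 + 0.42x4 subject to:
  0.52x2 + 0.01x3 ≥ 0.73   (phosphorus (P₂O₅))
  0.5x1 + 0.02x3 ≥ 0.87   (potassium (K₂O))
  0.11x2 + 0.02x3 + 0.21x4 ≥ 0.29   (nitrogen)
  x1, x2, x3, x4 ≥ 0.
The minimum-cost mix takes nothing from ammonium sulfate — only potassium sulfate, MAP, compost blend. The phosphorus (P₂O₅), potassium (K₂O), nitrogen requirements are met with equality.
That vertex is x1 = 1.437, x2 = 1.258, x3 = 7.581.
Cost = 0.85·1.437 + 1.01·1.258 + 0.07·7.581 = 3.0227.

$3.02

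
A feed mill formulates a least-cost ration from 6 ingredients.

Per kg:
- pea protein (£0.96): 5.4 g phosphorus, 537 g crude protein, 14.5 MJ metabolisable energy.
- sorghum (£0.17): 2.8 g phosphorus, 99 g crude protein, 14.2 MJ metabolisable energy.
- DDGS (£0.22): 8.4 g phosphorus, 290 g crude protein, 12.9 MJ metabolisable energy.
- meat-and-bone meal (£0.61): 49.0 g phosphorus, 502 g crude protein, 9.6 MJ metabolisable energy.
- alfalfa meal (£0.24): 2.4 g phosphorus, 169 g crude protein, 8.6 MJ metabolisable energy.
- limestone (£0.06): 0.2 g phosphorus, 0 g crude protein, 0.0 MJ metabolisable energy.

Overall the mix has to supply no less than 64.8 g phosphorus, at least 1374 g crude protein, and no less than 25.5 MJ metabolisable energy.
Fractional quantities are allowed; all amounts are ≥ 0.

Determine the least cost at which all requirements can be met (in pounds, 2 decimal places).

Let x1 = kg of pea protein, x2 = kg of sorghum, x3 = kg of DDGS, x4 = kg of meat-and-bone meal, x5 = kg of alfalfa meal, x6 = kg of limestone.
Minimise 0.96x1 + 0.17x2 + 0.22x3 + 0.61x4 + 0.24x5 + 0.06x6 subject to:
  5.4x1 + 2.8x2 + 8.4x3 + 49x4 + 2.4x5 + 0.2x6 ≥ 64.8   (phosphorus)
  537x1 + 99x2 + 290x3 + 502x4 + 169x5 ≥ 1374   (crude protein)
  14.5x1 + 14.2x2 + 12.9x3 + 9.6x4 + 8.6x5 ≥ 25.5   (metabolisable energy)
  x1, x2, x3, x4, x5, x6 ≥ 0.
The cheapest feasible vertex uses only DDGS, meat-and-bone meal; pea protein, sorghum, alfalfa meal, limestone are not used. Binding constraints: phosphorus and crude protein.
Solving gives x3 = 3.482, x4 = 0.7255.
Objective = 0.22·3.482 + 0.61·0.7255 = 1.2086.

£1.21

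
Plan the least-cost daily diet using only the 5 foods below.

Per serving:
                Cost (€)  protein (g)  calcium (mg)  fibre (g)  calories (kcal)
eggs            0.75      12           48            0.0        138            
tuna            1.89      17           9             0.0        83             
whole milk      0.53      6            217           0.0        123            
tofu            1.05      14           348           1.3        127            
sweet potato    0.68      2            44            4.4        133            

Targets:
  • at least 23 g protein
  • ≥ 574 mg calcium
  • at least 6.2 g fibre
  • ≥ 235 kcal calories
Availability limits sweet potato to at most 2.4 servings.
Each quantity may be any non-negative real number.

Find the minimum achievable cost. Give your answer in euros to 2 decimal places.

Let x1 = servings of eggs, x2 = servings of tuna, x3 = servings of whole milk, x4 = servings of tofu, x5 = servings of sweet potato.
min 0.75x1 + 1.89x2 + 0.53x3 + 1.05x4 + 0.68x5 s.t.:
  12x1 + 17x2 + 6x3 + 14x4 + 2x5 ≥ 23   (protein)
  48x1 + 9x2 + 217x3 + 348x4 + 44x5 ≥ 574   (calcium)
  1.3x4 + 4.4x5 ≥ 6.2   (fibre)
  138x1 + 83x2 + 123x3 + 127x4 + 133x5 ≥ 235   (calories)
  x5 ≤ 2.4
  x1, x2, x3, x4, x5 ≥ 0.
The cheapest feasible vertex uses only whole milk, tofu, sweet potato; eggs, tuna are not used. Binding constraints: protein, calcium, fibre.
Solving gives x3 = 0.1162, x4 = 1.453, x5 = 0.9798.
Cost = 0.53·0.1162 + 1.05·1.453 + 0.68·0.9798 = 2.2535.

€2.25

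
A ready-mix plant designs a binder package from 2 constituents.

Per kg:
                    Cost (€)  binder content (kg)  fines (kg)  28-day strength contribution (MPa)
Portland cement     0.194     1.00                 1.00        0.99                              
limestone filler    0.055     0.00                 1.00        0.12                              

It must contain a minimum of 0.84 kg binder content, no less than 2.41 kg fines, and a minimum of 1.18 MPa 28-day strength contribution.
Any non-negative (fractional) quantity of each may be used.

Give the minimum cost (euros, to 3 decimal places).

Let x1 = kg of Portland cement, x2 = kg of limestone filler.
min 0.194x1 + 0.055x2 with:
  1x1 ≥ 0.84   (binder content)
  1x1 + 1x2 ≥ 2.41   (fines)
  0.99x1 + 0.12x2 ≥ 1.18   (28-day strength contribution)
  x1, x2 ≥ 0.
Both inputs are positive at the optimum. Binding constraints: fines and 28-day strength contribution.
Solving gives x1 = 1.024, x2 = 1.386.
Objective = 0.194·1.024 + 0.055·1.386 = 0.27489.

€0.275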